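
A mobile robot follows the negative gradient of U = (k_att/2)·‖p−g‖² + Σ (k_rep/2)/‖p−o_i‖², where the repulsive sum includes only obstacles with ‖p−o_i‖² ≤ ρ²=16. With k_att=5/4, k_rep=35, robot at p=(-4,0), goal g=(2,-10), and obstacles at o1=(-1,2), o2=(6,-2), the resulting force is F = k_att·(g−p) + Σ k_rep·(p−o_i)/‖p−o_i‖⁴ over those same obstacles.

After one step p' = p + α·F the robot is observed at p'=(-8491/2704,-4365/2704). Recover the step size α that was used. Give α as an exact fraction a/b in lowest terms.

F_att = 5/4·(g−p) = 5/4·(6,-10) = (7.5000,-12.5000)
o1: d²=13 ≤ ρ²=16; F_rep = 35·(-3,-2)/13² = (-0.6213,-0.4142)
o2: d²=104 > ρ²=16 → inactive
F = F_att + ΣF_rep = (6.8787,-12.9142)
Δp = p'−p = (0.8598,-1.6143); α = Δx/Fx = (2325/2704) / (2325/338) = 1/8
check: Δy/Fy = (-4365/2704) / (-4365/338) = 1/8 ✓

α = 1/8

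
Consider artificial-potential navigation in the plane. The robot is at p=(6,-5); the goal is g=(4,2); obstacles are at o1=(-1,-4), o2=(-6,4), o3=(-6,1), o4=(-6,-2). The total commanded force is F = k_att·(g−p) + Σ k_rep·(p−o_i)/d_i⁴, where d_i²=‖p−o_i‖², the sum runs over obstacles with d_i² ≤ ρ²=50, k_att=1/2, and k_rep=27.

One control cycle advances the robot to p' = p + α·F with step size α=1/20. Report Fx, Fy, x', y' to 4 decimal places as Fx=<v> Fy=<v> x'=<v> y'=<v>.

Fx=-0.9244 Fy=3.4892 x'=5.9538 y'=-4.8255

F_att = 1/2·(g−p) = 1/2·(-2,7) = (-1.0000,3.5000)
o1: d²=50 ≤ ρ²=50; F_rep = 27·(7,-1)/50² = (0.0756,-0.0108)
o2: d²=225 > ρ²=50 → inactive
o3: d²=180 > ρ²=50 → inactive
o4: d²=153 > ρ²=50 → inactive
F = F_att + ΣF_rep = (-0.9244,3.4892)
p' = p + 1/20·F = (5.9538,-4.8255)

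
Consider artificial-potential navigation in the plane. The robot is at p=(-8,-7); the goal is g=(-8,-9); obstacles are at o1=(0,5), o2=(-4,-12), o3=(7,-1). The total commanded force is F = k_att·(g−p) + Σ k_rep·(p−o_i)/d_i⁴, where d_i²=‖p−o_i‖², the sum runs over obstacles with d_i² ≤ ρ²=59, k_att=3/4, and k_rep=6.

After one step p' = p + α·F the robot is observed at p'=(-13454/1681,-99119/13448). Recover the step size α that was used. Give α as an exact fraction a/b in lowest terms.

F_att = 3/4·(g−p) = 3/4·(0,-2) = (0.0000,-1.5000)
o1: d²=208 > ρ²=59 → inactive
o2: d²=41 ≤ ρ²=59; F_rep = 6·(-4,5)/41² = (-0.0143,0.0178)
o3: d²=261 > ρ²=59 → inactive
F = F_att + ΣF_rep = (-0.0143,-1.4822)
Δp = p'−p = (-0.0036,-0.3705); α = Δx/Fx = (-6/1681) / (-24/1681) = 1/4
check: Δy/Fy = (-4983/13448) / (-4983/3362) = 1/4 ✓

α = 1/4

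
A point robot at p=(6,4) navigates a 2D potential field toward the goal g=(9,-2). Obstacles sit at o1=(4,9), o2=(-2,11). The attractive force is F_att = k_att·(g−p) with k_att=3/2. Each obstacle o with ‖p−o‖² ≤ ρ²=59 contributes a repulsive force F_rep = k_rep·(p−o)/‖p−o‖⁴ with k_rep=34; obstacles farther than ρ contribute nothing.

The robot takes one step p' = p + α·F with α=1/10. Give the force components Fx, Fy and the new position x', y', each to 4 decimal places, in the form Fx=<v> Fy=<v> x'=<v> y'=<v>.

F_att = 3/2·(g−p) = 3/2·(3,-6) = (4.5000,-9.0000)
o1: d²=29 ≤ ρ²=59; F_rep = 34·(2,-5)/29² = (0.0809,-0.2021)
o2: d²=113 > ρ²=59 → inactive
F = F_att + ΣF_rep = (4.5809,-9.2021)
p' = p + 1/10·F = (6.4581,3.0798)

Fx=4.5809 Fy=-9.2021 x'=6.4581 y'=3.0798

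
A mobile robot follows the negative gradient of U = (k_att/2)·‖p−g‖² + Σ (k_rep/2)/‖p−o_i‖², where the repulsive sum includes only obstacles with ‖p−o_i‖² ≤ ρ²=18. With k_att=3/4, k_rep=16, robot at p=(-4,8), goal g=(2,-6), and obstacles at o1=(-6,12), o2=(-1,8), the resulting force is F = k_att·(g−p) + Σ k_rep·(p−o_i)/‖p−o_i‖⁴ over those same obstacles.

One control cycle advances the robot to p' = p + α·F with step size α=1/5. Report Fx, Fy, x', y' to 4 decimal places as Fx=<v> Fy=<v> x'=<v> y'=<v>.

F_att = 3/4·(g−p) = 3/4·(6,-14) = (4.5000,-10.5000)
o1: d²=20 > ρ²=18 → inactive
o2: d²=9 ≤ ρ²=18; F_rep = 16·(-3,0)/9² = (-0.5926,0.0000)
F = F_att + ΣF_rep = (3.9074,-10.5000)
p' = p + 1/5·F = (-3.2185,5.9000)

Fx=3.9074 Fy=-10.5000 x'=-3.2185 y'=5.9000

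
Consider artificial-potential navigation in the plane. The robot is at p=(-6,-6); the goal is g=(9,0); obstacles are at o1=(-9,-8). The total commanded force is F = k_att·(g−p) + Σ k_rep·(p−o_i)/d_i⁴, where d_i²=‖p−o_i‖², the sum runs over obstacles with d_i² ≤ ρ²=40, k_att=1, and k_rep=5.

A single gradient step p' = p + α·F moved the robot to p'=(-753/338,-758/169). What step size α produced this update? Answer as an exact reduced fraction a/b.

F_att = 1·(g−p) = 1·(15,6) = (15.0000,6.0000)
o1: d²=13 ≤ ρ²=40; F_rep = 5·(3,2)/13² = (0.0888,0.0592)
F = F_att + ΣF_rep = (15.0888,6.0592)
Δp = p'−p = (3.7722,1.5148); α = Δx/Fx = (1275/338) / (2550/169) = 1/4
check: Δy/Fy = (256/169) / (1024/169) = 1/4 ✓

α = 1/4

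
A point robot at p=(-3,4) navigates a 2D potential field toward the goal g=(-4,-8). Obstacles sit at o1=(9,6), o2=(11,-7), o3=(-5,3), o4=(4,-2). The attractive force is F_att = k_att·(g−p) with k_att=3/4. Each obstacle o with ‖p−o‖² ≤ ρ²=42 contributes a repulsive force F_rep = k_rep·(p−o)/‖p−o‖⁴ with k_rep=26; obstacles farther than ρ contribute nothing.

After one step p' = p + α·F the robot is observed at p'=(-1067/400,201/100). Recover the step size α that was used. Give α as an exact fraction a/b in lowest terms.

α = 1/4

F_att = 3/4·(g−p) = 3/4·(-1,-12) = (-0.7500,-9.0000)
o1: d²=148 > ρ²=42 → inactive
o2: d²=317 > ρ²=42 → inactive
o3: d²=5 ≤ ρ²=42; F_rep = 26·(2,1)/5² = (2.0800,1.0400)
o4: d²=85 > ρ²=42 → inactive
F = F_att + ΣF_rep = (1.3300,-7.9600)
Δp = p'−p = (0.3325,-1.9900); α = Δx/Fx = (133/400) / (133/100) = 1/4
check: Δy/Fy = (-199/100) / (-199/25) = 1/4 ✓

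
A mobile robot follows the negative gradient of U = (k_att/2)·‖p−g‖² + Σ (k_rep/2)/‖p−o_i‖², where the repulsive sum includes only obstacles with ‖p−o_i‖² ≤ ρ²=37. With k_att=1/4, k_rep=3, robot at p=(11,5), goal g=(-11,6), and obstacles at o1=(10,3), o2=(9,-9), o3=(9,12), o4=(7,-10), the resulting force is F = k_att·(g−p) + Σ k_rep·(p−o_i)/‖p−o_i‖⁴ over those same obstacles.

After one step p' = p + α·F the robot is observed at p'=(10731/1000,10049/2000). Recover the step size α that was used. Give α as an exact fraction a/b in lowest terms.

F_att = 1/4·(g−p) = 1/4·(-22,1) = (-5.5000,0.2500)
o1: d²=5 ≤ ρ²=37; F_rep = 3·(1,2)/5² = (0.1200,0.2400)
o2: d²=200 > ρ²=37 → inactive
o3: d²=53 > ρ²=37 → inactive
o4: d²=241 > ρ²=37 → inactive
F = F_att + ΣF_rep = (-5.3800,0.4900)
Δp = p'−p = (-0.2690,0.0245); α = Δx/Fx = (-269/1000) / (-269/50) = 1/20
check: Δy/Fy = (49/2000) / (49/100) = 1/20 ✓

α = 1/20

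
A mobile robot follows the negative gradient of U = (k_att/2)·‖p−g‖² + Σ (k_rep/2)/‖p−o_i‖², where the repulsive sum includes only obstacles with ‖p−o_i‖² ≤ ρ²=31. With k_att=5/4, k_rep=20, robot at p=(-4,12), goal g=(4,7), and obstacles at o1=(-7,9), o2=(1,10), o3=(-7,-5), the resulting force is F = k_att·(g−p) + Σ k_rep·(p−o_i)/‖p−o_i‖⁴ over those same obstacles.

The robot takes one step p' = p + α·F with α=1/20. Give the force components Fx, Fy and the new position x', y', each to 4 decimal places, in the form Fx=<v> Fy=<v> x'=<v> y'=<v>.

F_att = 5/4·(g−p) = 5/4·(8,-5) = (10.0000,-6.2500)
o1: d²=18 ≤ ρ²=31; F_rep = 20·(3,3)/18² = (0.1852,0.1852)
o2: d²=29 ≤ ρ²=31; F_rep = 20·(-5,2)/29² = (-0.1189,0.0476)
o3: d²=298 > ρ²=31 → inactive
F = F_att + ΣF_rep = (10.0663,-6.0173)
p' = p + 1/20·F = (-3.4967,11.6991)

Fx=10.0663 Fy=-6.0173 x'=-3.4967 y'=11.6991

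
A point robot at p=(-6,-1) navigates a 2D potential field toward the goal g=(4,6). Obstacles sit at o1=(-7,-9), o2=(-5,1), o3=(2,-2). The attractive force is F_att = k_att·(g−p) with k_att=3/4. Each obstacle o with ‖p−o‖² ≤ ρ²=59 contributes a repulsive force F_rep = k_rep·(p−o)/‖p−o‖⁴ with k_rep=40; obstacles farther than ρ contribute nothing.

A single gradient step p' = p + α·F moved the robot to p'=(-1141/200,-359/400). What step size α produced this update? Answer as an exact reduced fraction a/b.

α = 1/20

F_att = 3/4·(g−p) = 3/4·(10,7) = (7.5000,5.2500)
o1: d²=65 > ρ²=59 → inactive
o2: d²=5 ≤ ρ²=59; F_rep = 40·(-1,-2)/5² = (-1.6000,-3.2000)
o3: d²=65 > ρ²=59 → inactive
F = F_att + ΣF_rep = (5.9000,2.0500)
Δp = p'−p = (0.2950,0.1025); α = Δx/Fx = (59/200) / (59/10) = 1/20
check: Δy/Fy = (41/400) / (41/20) = 1/20 ✓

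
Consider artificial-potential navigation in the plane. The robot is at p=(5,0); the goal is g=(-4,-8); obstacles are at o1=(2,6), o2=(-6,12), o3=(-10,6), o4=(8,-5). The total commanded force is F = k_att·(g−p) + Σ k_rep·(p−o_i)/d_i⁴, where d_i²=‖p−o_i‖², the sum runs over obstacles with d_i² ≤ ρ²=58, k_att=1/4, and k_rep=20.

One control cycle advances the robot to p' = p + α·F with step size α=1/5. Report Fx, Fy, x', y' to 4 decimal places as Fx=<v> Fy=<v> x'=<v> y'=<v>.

Fx=-2.2723 Fy=-1.9728 x'=4.5455 y'=-0.3946

F_att = 1/4·(g−p) = 1/4·(-9,-8) = (-2.2500,-2.0000)
o1: d²=45 ≤ ρ²=58; F_rep = 20·(3,-6)/45² = (0.0296,-0.0593)
o2: d²=265 > ρ²=58 → inactive
o3: d²=261 > ρ²=58 → inactive
o4: d²=34 ≤ ρ²=58; F_rep = 20·(-3,5)/34² = (-0.0519,0.0865)
F = F_att + ΣF_rep = (-2.2723,-1.9728)
p' = p + 1/5·F = (4.5455,-0.3946)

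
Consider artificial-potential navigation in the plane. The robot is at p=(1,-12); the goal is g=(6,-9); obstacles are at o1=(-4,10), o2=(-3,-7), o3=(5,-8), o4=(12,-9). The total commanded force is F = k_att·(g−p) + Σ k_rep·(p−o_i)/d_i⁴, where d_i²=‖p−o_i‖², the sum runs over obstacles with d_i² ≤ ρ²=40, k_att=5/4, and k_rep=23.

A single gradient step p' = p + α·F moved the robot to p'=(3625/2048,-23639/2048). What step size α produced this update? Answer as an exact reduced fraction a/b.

α = 1/8

F_att = 5/4·(g−p) = 5/4·(5,3) = (6.2500,3.7500)
o1: d²=509 > ρ²=40 → inactive
o2: d²=41 > ρ²=40 → inactive
o3: d²=32 ≤ ρ²=40; F_rep = 23·(-4,-4)/32² = (-0.0898,-0.0898)
o4: d²=130 > ρ²=40 → inactive
F = F_att + ΣF_rep = (6.1602,3.6602)
Δp = p'−p = (0.7700,0.4575); α = Δx/Fx = (1577/2048) / (1577/256) = 1/8
check: Δy/Fy = (937/2048) / (937/256) = 1/8 ✓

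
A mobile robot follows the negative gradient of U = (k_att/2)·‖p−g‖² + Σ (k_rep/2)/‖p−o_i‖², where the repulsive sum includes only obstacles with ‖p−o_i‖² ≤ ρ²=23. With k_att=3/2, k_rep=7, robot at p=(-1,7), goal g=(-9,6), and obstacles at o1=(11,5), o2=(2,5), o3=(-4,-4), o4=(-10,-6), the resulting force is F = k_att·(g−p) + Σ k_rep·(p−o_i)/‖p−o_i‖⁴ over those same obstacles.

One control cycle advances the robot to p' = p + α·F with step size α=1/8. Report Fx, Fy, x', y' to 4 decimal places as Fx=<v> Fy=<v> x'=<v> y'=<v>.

F_att = 3/2·(g−p) = 3/2·(-8,-1) = (-12.0000,-1.5000)
o1: d²=148 > ρ²=23 → inactive
o2: d²=13 ≤ ρ²=23; F_rep = 7·(-3,2)/13² = (-0.1243,0.0828)
o3: d²=130 > ρ²=23 → inactive
o4: d²=250 > ρ²=23 → inactive
F = F_att + ΣF_rep = (-12.1243,-1.4172)
p' = p + 1/8·F = (-2.5155,6.8229)

Fx=-12.1243 Fy=-1.4172 x'=-2.5155 y'=6.8229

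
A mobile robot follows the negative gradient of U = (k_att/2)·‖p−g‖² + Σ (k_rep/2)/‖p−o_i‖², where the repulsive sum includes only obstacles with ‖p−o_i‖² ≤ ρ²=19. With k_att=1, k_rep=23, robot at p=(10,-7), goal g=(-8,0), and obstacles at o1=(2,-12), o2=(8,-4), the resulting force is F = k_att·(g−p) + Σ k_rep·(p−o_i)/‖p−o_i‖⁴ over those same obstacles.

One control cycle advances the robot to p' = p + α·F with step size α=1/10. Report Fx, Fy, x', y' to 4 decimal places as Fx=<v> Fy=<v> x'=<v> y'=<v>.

Fx=-17.7278 Fy=6.5917 x'=8.2272 y'=-6.3408

F_att = 1·(g−p) = 1·(-18,7) = (-18.0000,7.0000)
o1: d²=89 > ρ²=19 → inactive
o2: d²=13 ≤ ρ²=19; F_rep = 23·(2,-3)/13² = (0.2722,-0.4083)
F = F_att + ΣF_rep = (-17.7278,6.5917)
p' = p + 1/10·F = (8.2272,-6.3408)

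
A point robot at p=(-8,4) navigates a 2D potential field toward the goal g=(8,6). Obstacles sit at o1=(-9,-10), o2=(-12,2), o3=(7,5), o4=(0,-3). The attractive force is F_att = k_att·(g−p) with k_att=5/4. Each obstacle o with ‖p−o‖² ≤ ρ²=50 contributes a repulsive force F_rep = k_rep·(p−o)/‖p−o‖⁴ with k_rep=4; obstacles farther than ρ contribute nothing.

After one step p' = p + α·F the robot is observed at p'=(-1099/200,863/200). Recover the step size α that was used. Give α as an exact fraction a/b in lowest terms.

F_att = 5/4·(g−p) = 5/4·(16,2) = (20.0000,2.5000)
o1: d²=197 > ρ²=50 → inactive
o2: d²=20 ≤ ρ²=50; F_rep = 4·(4,2)/20² = (0.0400,0.0200)
o3: d²=226 > ρ²=50 → inactive
o4: d²=113 > ρ²=50 → inactive
F = F_att + ΣF_rep = (20.0400,2.5200)
Δp = p'−p = (2.5050,0.3150); α = Δx/Fx = (501/200) / (501/25) = 1/8
check: Δy/Fy = (63/200) / (63/25) = 1/8 ✓

α = 1/8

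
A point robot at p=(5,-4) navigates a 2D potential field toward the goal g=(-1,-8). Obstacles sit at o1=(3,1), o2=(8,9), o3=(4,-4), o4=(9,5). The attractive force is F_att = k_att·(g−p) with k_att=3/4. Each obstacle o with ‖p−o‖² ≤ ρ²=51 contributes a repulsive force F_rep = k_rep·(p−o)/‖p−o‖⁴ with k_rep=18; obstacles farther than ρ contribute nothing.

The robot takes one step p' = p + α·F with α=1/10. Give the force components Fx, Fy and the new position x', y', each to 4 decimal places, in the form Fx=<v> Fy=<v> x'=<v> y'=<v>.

Fx=13.5428 Fy=-3.1070 x'=6.3543 y'=-4.3107

F_att = 3/4·(g−p) = 3/4·(-6,-4) = (-4.5000,-3.0000)
o1: d²=29 ≤ ρ²=51; F_rep = 18·(2,-5)/29² = (0.0428,-0.1070)
o2: d²=178 > ρ²=51 → inactive
o3: d²=1 ≤ ρ²=51; F_rep = 18·(1,0)/1² = (18.0000,0.0000)
o4: d²=97 > ρ²=51 → inactive
F = F_att + ΣF_rep = (13.5428,-3.1070)
p' = p + 1/10·F = (6.3543,-4.3107)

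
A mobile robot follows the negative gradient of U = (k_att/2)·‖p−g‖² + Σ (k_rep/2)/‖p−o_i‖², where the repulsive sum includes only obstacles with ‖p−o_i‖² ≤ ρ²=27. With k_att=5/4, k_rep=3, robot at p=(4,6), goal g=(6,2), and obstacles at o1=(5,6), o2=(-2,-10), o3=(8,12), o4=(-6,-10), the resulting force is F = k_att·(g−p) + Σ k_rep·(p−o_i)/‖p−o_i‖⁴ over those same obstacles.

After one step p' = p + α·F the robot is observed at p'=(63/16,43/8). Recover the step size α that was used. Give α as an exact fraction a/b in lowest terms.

α = 1/8

F_att = 5/4·(g−p) = 5/4·(2,-4) = (2.5000,-5.0000)
o1: d²=1 ≤ ρ²=27; F_rep = 3·(-1,0)/1² = (-3.0000,0.0000)
o2: d²=292 > ρ²=27 → inactive
o3: d²=52 > ρ²=27 → inactive
o4: d²=356 > ρ²=27 → inactive
F = F_att + ΣF_rep = (-0.5000,-5.0000)
Δp = p'−p = (-0.0625,-0.6250); α = Δx/Fx = (-1/16) / (-1/2) = 1/8
check: Δy/Fy = (-5/8) / (-5) = 1/8 ✓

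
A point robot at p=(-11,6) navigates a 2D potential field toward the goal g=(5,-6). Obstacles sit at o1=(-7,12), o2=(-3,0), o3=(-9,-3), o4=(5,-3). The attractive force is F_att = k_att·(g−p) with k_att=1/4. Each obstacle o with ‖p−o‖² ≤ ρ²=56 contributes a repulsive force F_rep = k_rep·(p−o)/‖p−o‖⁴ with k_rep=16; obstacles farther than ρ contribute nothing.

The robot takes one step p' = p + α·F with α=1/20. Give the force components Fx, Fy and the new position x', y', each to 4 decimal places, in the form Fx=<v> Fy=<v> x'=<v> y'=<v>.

Fx=3.9763 Fy=-3.0355 x'=-10.8012 y'=5.8482

F_att = 1/4·(g−p) = 1/4·(16,-12) = (4.0000,-3.0000)
o1: d²=52 ≤ ρ²=56; F_rep = 16·(-4,-6)/52² = (-0.0237,-0.0355)
o2: d²=100 > ρ²=56 → inactive
o3: d²=85 > ρ²=56 → inactive
o4: d²=337 > ρ²=56 → inactive
F = F_att + ΣF_rep = (3.9763,-3.0355)
p' = p + 1/20·F = (-10.8012,5.8482)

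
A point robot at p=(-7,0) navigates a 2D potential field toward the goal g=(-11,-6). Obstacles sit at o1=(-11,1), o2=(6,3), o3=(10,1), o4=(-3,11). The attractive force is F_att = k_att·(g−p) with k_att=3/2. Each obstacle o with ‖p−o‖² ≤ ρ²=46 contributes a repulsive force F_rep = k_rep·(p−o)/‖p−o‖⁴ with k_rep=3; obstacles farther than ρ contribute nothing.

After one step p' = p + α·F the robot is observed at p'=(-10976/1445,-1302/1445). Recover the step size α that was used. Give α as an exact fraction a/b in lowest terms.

α = 1/10

F_att = 3/2·(g−p) = 3/2·(-4,-6) = (-6.0000,-9.0000)
o1: d²=17 ≤ ρ²=46; F_rep = 3·(4,-1)/17² = (0.0415,-0.0104)
o2: d²=178 > ρ²=46 → inactive
o3: d²=290 > ρ²=46 → inactive
o4: d²=137 > ρ²=46 → inactive
F = F_att + ΣF_rep = (-5.9585,-9.0104)
Δp = p'−p = (-0.5958,-0.9010); α = Δx/Fx = (-861/1445) / (-1722/289) = 1/10
check: Δy/Fy = (-1302/1445) / (-2604/289) = 1/10 ✓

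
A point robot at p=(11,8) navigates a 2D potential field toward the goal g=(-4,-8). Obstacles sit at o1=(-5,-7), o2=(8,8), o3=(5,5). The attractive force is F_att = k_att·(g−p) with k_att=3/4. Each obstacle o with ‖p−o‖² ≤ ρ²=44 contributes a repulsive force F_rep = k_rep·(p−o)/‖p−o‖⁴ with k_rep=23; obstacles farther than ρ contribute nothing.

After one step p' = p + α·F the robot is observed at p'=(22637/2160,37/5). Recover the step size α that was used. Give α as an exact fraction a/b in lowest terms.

α = 1/20

F_att = 3/4·(g−p) = 3/4·(-15,-16) = (-11.2500,-12.0000)
o1: d²=481 > ρ²=44 → inactive
o2: d²=9 ≤ ρ²=44; F_rep = 23·(3,0)/9² = (0.8519,0.0000)
o3: d²=45 > ρ²=44 → inactive
F = F_att + ΣF_rep = (-10.3981,-12.0000)
Δp = p'−p = (-0.5199,-0.6000); α = Δx/Fx = (-1123/2160) / (-1123/108) = 1/20
check: Δy/Fy = (-3/5) / (-12) = 1/20 ✓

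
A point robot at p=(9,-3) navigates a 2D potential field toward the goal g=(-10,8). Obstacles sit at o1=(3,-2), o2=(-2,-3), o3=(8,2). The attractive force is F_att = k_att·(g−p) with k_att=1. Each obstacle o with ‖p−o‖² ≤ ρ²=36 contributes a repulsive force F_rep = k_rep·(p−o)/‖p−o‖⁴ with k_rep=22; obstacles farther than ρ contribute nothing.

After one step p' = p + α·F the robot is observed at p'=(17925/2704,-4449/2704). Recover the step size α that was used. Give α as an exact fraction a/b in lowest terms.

F_att = 1·(g−p) = 1·(-19,11) = (-19.0000,11.0000)
o1: d²=37 > ρ²=36 → inactive
o2: d²=121 > ρ²=36 → inactive
o3: d²=26 ≤ ρ²=36; F_rep = 22·(1,-5)/26² = (0.0325,-0.1627)
F = F_att + ΣF_rep = (-18.9675,10.8373)
Δp = p'−p = (-2.3709,1.3547); α = Δx/Fx = (-6411/2704) / (-6411/338) = 1/8
check: Δy/Fy = (3663/2704) / (3663/338) = 1/8 ✓

α = 1/8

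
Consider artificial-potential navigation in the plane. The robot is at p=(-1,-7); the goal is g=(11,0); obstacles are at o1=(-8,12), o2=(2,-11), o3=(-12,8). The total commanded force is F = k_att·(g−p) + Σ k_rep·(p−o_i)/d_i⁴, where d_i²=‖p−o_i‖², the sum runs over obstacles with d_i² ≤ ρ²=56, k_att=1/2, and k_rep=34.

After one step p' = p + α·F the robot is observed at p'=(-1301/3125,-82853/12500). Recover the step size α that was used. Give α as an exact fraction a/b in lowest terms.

α = 1/10

F_att = 1/2·(g−p) = 1/2·(12,7) = (6.0000,3.5000)
o1: d²=410 > ρ²=56 → inactive
o2: d²=25 ≤ ρ²=56; F_rep = 34·(-3,4)/25² = (-0.1632,0.2176)
o3: d²=346 > ρ²=56 → inactive
F = F_att + ΣF_rep = (5.8368,3.7176)
Δp = p'−p = (0.5837,0.3718); α = Δx/Fx = (1824/3125) / (3648/625) = 1/10
check: Δy/Fy = (4647/12500) / (4647/1250) = 1/10 ✓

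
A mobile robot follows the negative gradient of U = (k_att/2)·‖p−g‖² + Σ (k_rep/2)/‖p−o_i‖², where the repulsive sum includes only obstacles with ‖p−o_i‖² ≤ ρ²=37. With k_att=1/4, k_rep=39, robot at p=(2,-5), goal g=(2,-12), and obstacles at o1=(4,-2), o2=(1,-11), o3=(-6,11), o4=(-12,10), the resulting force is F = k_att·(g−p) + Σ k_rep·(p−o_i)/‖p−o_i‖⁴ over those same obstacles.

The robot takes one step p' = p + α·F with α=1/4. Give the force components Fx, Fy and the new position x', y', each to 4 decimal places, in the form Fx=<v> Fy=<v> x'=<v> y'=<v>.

F_att = 1/4·(g−p) = 1/4·(0,-7) = (0.0000,-1.7500)
o1: d²=13 ≤ ρ²=37; F_rep = 39·(-2,-3)/13² = (-0.4615,-0.6923)
o2: d²=37 ≤ ρ²=37; F_rep = 39·(1,6)/37² = (0.0285,0.1709)
o3: d²=320 > ρ²=37 → inactive
o4: d²=421 > ρ²=37 → inactive
F = F_att + ΣF_rep = (-0.4331,-2.2714)
p' = p + 1/4·F = (1.8917,-5.5678)

Fx=-0.4331 Fy=-2.2714 x'=1.8917 y'=-5.5678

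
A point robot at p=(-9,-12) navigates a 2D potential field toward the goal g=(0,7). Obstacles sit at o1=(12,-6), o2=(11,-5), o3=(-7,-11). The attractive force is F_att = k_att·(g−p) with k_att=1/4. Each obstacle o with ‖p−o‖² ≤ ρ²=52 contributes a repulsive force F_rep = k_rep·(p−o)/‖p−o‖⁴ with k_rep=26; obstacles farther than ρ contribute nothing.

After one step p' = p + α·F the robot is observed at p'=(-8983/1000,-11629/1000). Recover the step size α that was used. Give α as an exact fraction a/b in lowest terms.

α = 1/10

F_att = 1/4·(g−p) = 1/4·(9,19) = (2.2500,4.7500)
o1: d²=477 > ρ²=52 → inactive
o2: d²=449 > ρ²=52 → inactive
o3: d²=5 ≤ ρ²=52; F_rep = 26·(-2,-1)/5² = (-2.0800,-1.0400)
F = F_att + ΣF_rep = (0.1700,3.7100)
Δp = p'−p = (0.0170,0.3710); α = Δx/Fx = (17/1000) / (17/100) = 1/10
check: Δy/Fy = (371/1000) / (371/100) = 1/10 ✓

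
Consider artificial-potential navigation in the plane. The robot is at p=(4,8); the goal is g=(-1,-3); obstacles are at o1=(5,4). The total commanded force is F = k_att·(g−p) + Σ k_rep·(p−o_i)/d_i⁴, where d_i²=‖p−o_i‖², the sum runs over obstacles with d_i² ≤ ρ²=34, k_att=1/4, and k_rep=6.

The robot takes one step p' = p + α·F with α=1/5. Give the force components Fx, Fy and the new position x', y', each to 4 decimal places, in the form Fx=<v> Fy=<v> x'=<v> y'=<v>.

Fx=-1.2708 Fy=-2.6670 x'=3.7458 y'=7.4666

F_att = 1/4·(g−p) = 1/4·(-5,-11) = (-1.2500,-2.7500)
o1: d²=17 ≤ ρ²=34; F_rep = 6·(-1,4)/17² = (-0.0208,0.0830)
F = F_att + ΣF_rep = (-1.2708,-2.6670)
p' = p + 1/5·F = (3.7458,7.4666)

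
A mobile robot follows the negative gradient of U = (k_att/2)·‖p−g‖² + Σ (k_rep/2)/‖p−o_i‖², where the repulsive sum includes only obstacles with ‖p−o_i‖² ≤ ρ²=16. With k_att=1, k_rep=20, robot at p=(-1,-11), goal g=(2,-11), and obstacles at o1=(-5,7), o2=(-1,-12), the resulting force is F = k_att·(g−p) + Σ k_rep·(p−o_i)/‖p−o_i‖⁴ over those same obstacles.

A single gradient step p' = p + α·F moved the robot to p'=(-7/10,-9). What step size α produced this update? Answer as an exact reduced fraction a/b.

F_att = 1·(g−p) = 1·(3,0) = (3.0000,0.0000)
o1: d²=340 > ρ²=16 → inactive
o2: d²=1 ≤ ρ²=16; F_rep = 20·(0,1)/1² = (0.0000,20.0000)
F = F_att + ΣF_rep = (3.0000,20.0000)
Δp = p'−p = (0.3000,2.0000); α = Δx/Fx = (3/10) / (3) = 1/10
check: Δy/Fy = (2) / (20) = 1/10 ✓

α = 1/10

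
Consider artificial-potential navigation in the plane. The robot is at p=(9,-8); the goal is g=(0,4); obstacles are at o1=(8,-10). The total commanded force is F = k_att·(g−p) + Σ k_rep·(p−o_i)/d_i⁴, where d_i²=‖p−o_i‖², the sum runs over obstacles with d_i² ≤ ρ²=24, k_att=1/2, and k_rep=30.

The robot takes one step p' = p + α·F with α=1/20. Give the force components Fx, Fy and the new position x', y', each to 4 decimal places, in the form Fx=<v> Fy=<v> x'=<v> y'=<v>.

Fx=-3.3000 Fy=8.4000 x'=8.8350 y'=-7.5800

F_att = 1/2·(g−p) = 1/2·(-9,12) = (-4.5000,6.0000)
o1: d²=5 ≤ ρ²=24; F_rep = 30·(1,2)/5² = (1.2000,2.4000)
F = F_att + ΣF_rep = (-3.3000,8.4000)
p' = p + 1/20·F = (8.8350,-7.5800)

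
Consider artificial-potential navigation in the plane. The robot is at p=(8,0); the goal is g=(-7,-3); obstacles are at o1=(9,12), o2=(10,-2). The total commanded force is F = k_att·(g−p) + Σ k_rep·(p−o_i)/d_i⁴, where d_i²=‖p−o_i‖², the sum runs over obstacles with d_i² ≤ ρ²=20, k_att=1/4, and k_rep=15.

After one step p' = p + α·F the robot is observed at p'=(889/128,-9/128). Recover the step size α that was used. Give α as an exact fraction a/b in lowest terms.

α = 1/4

F_att = 1/4·(g−p) = 1/4·(-15,-3) = (-3.7500,-0.7500)
o1: d²=145 > ρ²=20 → inactive
o2: d²=8 ≤ ρ²=20; F_rep = 15·(-2,2)/8² = (-0.4688,0.4688)
F = F_att + ΣF_rep = (-4.2188,-0.2812)
Δp = p'−p = (-1.0547,-0.0703); α = Δx/Fx = (-135/128) / (-135/32) = 1/4
check: Δy/Fy = (-9/128) / (-9/32) = 1/4 ✓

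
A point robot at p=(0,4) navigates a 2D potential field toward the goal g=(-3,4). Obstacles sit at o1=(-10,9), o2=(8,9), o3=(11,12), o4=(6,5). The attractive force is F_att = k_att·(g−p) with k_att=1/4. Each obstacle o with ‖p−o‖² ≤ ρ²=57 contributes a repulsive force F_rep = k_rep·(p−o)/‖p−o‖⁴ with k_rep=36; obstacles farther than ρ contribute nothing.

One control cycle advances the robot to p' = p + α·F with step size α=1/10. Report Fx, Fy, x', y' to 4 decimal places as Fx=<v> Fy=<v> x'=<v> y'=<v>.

F_att = 1/4·(g−p) = 1/4·(-3,0) = (-0.7500,0.0000)
o1: d²=125 > ρ²=57 → inactive
o2: d²=89 > ρ²=57 → inactive
o3: d²=185 > ρ²=57 → inactive
o4: d²=37 ≤ ρ²=57; F_rep = 36·(-6,-1)/37² = (-0.1578,-0.0263)
F = F_att + ΣF_rep = (-0.9078,-0.0263)
p' = p + 1/10·F = (-0.0908,3.9974)

Fx=-0.9078 Fy=-0.0263 x'=-0.0908 y'=3.9974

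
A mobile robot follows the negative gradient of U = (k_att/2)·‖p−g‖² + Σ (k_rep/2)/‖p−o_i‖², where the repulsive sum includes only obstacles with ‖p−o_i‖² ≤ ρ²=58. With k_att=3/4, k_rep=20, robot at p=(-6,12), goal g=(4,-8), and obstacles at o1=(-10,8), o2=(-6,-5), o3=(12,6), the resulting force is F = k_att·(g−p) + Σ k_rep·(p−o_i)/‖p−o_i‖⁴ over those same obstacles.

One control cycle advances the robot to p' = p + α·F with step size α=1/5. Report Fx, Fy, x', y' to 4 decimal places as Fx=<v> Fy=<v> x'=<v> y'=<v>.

F_att = 3/4·(g−p) = 3/4·(10,-20) = (7.5000,-15.0000)
o1: d²=32 ≤ ρ²=58; F_rep = 20·(4,4)/32² = (0.0781,0.0781)
o2: d²=289 > ρ²=58 → inactive
o3: d²=360 > ρ²=58 → inactive
F = F_att + ΣF_rep = (7.5781,-14.9219)
p' = p + 1/5·F = (-4.4844,9.0156)

Fx=7.5781 Fy=-14.9219 x'=-4.4844 y'=9.0156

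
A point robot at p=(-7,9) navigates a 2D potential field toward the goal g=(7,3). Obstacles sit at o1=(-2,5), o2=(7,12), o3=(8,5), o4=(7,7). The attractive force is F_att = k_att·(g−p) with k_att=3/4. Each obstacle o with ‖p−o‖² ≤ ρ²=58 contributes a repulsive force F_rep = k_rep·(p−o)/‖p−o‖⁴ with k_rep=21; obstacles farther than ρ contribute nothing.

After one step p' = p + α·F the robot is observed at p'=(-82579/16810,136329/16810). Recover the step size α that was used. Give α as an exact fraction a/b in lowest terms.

α = 1/5

F_att = 3/4·(g−p) = 3/4·(14,-6) = (10.5000,-4.5000)
o1: d²=41 ≤ ρ²=58; F_rep = 21·(-5,4)/41² = (-0.0625,0.0500)
o2: d²=205 > ρ²=58 → inactive
o3: d²=241 > ρ²=58 → inactive
o4: d²=200 > ρ²=58 → inactive
F = F_att + ΣF_rep = (10.4375,-4.4500)
Δp = p'−p = (2.0875,-0.8900); α = Δx/Fx = (35091/16810) / (35091/3362) = 1/5
check: Δy/Fy = (-14961/16810) / (-14961/3362) = 1/5 ✓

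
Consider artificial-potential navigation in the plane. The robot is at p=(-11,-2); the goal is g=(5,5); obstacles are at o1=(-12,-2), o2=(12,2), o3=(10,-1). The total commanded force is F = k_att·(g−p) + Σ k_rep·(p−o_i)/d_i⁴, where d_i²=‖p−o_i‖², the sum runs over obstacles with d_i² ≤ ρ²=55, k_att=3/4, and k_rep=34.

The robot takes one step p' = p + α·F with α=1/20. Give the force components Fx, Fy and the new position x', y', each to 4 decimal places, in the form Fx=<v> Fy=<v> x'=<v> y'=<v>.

Fx=46.0000 Fy=5.2500 x'=-8.7000 y'=-1.7375

F_att = 3/4·(g−p) = 3/4·(16,7) = (12.0000,5.2500)
o1: d²=1 ≤ ρ²=55; F_rep = 34·(1,0)/1² = (34.0000,0.0000)
o2: d²=545 > ρ²=55 → inactive
o3: d²=442 > ρ²=55 → inactive
F = F_att + ΣF_rep = (46.0000,5.2500)
p' = p + 1/20·F = (-8.7000,-1.7375)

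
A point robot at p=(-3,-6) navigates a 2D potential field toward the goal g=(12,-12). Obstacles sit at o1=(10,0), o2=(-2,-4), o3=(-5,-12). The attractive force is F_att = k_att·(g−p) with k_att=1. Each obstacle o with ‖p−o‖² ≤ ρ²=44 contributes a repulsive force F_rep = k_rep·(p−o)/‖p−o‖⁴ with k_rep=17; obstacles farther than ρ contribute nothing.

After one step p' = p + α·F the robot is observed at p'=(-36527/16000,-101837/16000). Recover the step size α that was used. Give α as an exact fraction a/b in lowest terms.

α = 1/20

F_att = 1·(g−p) = 1·(15,-6) = (15.0000,-6.0000)
o1: d²=205 > ρ²=44 → inactive
o2: d²=5 ≤ ρ²=44; F_rep = 17·(-1,-2)/5² = (-0.6800,-1.3600)
o3: d²=40 ≤ ρ²=44; F_rep = 17·(2,6)/40² = (0.0213,0.0638)
F = F_att + ΣF_rep = (14.3413,-7.2962)
Δp = p'−p = (0.7171,-0.3648); α = Δx/Fx = (11473/16000) / (11473/800) = 1/20
check: Δy/Fy = (-5837/16000) / (-5837/800) = 1/20 ✓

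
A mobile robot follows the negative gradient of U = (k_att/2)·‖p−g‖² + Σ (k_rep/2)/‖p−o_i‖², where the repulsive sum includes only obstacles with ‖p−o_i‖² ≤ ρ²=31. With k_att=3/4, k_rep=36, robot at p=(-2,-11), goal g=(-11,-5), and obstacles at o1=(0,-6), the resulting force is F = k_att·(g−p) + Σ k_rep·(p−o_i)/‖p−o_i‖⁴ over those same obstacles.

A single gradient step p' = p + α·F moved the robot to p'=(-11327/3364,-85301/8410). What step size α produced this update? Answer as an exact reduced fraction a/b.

F_att = 3/4·(g−p) = 3/4·(-9,6) = (-6.7500,4.5000)
o1: d²=29 ≤ ρ²=31; F_rep = 36·(-2,-5)/29² = (-0.0856,-0.2140)
F = F_att + ΣF_rep = (-6.8356,4.2860)
Δp = p'−p = (-1.3671,0.8572); α = Δx/Fx = (-4599/3364) / (-22995/3364) = 1/5
check: Δy/Fy = (7209/8410) / (7209/1682) = 1/5 ✓

α = 1/5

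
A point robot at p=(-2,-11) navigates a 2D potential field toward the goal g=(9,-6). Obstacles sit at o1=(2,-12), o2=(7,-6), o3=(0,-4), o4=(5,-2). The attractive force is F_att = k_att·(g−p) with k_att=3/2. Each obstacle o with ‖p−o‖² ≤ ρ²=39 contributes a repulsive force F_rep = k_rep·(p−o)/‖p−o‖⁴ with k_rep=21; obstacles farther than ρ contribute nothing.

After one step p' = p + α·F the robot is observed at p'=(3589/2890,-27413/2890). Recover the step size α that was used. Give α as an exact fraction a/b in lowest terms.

F_att = 3/2·(g−p) = 3/2·(11,5) = (16.5000,7.5000)
o1: d²=17 ≤ ρ²=39; F_rep = 21·(-4,1)/17² = (-0.2907,0.0727)
o2: d²=106 > ρ²=39 → inactive
o3: d²=53 > ρ²=39 → inactive
o4: d²=130 > ρ²=39 → inactive
F = F_att + ΣF_rep = (16.2093,7.5727)
Δp = p'−p = (3.2419,1.5145); α = Δx/Fx = (9369/2890) / (9369/578) = 1/5
check: Δy/Fy = (4377/2890) / (4377/578) = 1/5 ✓

α = 1/5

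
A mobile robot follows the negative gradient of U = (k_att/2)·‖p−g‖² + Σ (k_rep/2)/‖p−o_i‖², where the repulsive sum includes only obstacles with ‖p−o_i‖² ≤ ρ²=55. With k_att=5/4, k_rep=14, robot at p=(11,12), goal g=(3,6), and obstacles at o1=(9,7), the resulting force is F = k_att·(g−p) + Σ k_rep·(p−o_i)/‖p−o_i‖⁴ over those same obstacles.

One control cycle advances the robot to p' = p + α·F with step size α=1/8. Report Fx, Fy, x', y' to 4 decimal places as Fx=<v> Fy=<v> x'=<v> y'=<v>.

F_att = 5/4·(g−p) = 5/4·(-8,-6) = (-10.0000,-7.5000)
o1: d²=29 ≤ ρ²=55; F_rep = 14·(2,5)/29² = (0.0333,0.0832)
F = F_att + ΣF_rep = (-9.9667,-7.4168)
p' = p + 1/8·F = (9.7542,11.0729)

Fx=-9.9667 Fy=-7.4168 x'=9.7542 y'=11.0729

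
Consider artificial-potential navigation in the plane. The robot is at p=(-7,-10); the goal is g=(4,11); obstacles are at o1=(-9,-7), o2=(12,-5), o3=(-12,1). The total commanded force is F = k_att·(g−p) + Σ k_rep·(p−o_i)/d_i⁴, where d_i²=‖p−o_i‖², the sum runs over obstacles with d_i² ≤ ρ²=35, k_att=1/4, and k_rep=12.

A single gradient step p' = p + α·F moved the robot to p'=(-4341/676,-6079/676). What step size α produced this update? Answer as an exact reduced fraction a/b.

F_att = 1/4·(g−p) = 1/4·(11,21) = (2.7500,5.2500)
o1: d²=13 ≤ ρ²=35; F_rep = 12·(2,-3)/13² = (0.1420,-0.2130)
o2: d²=386 > ρ²=35 → inactive
o3: d²=146 > ρ²=35 → inactive
F = F_att + ΣF_rep = (2.8920,5.0370)
Δp = p'−p = (0.5784,1.0074); α = Δx/Fx = (391/676) / (1955/676) = 1/5
check: Δy/Fy = (681/676) / (3405/676) = 1/5 ✓

α = 1/5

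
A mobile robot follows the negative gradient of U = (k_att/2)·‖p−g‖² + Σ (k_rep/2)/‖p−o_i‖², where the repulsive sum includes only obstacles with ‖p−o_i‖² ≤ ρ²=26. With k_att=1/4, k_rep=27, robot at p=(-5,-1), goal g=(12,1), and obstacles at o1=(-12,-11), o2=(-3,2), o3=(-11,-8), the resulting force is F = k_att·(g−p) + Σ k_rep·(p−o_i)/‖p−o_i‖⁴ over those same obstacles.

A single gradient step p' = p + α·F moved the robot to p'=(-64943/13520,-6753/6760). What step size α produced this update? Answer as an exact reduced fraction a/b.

F_att = 1/4·(g−p) = 1/4·(17,2) = (4.2500,0.5000)
o1: d²=149 > ρ²=26 → inactive
o2: d²=13 ≤ ρ²=26; F_rep = 27·(-2,-3)/13² = (-0.3195,-0.4793)
o3: d²=85 > ρ²=26 → inactive
F = F_att + ΣF_rep = (3.9305,0.0207)
Δp = p'−p = (0.1965,0.0010); α = Δx/Fx = (2657/13520) / (2657/676) = 1/20
check: Δy/Fy = (7/6760) / (7/338) = 1/20 ✓

α = 1/20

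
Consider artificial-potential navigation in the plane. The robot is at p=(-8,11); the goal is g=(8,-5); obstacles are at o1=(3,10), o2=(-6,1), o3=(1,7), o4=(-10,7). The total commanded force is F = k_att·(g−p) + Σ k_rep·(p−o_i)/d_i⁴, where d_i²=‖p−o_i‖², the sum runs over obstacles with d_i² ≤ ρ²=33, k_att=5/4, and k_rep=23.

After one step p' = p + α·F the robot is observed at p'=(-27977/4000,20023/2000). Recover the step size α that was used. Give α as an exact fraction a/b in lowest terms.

α = 1/20

F_att = 5/4·(g−p) = 5/4·(16,-16) = (20.0000,-20.0000)
o1: d²=122 > ρ²=33 → inactive
o2: d²=104 > ρ²=33 → inactive
o3: d²=97 > ρ²=33 → inactive
o4: d²=20 ≤ ρ²=33; F_rep = 23·(2,4)/20² = (0.1150,0.2300)
F = F_att + ΣF_rep = (20.1150,-19.7700)
Δp = p'−p = (1.0057,-0.9885); α = Δx/Fx = (4023/4000) / (4023/200) = 1/20
check: Δy/Fy = (-1977/2000) / (-1977/100) = 1/20 ✓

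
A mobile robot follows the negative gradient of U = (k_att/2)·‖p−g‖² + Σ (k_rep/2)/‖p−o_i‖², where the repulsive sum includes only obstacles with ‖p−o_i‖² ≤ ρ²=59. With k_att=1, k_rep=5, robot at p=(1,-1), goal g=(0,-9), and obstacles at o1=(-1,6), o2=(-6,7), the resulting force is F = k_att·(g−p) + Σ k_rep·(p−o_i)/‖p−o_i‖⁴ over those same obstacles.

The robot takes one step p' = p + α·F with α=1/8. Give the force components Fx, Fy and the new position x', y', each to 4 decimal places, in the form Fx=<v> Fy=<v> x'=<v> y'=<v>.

Fx=-0.9964 Fy=-8.0125 x'=0.8754 y'=-2.0016

F_att = 1·(g−p) = 1·(-1,-8) = (-1.0000,-8.0000)
o1: d²=53 ≤ ρ²=59; F_rep = 5·(2,-7)/53² = (0.0036,-0.0125)
o2: d²=113 > ρ²=59 → inactive
F = F_att + ΣF_rep = (-0.9964,-8.0125)
p' = p + 1/8·F = (0.8754,-2.0016)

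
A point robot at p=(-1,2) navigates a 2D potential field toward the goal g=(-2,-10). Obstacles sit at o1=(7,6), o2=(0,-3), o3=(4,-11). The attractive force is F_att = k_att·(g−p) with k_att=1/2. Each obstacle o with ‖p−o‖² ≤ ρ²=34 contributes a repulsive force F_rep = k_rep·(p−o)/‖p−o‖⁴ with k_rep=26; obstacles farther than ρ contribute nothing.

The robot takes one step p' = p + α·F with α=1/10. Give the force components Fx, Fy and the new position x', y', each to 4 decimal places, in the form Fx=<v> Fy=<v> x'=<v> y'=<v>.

Fx=-0.5385 Fy=-5.8077 x'=-1.0538 y'=1.4192

F_att = 1/2·(g−p) = 1/2·(-1,-12) = (-0.5000,-6.0000)
o1: d²=80 > ρ²=34 → inactive
o2: d²=26 ≤ ρ²=34; F_rep = 26·(-1,5)/26² = (-0.0385,0.1923)
o3: d²=194 > ρ²=34 → inactive
F = F_att + ΣF_rep = (-0.5385,-5.8077)
p' = p + 1/10·F = (-1.0538,1.4192)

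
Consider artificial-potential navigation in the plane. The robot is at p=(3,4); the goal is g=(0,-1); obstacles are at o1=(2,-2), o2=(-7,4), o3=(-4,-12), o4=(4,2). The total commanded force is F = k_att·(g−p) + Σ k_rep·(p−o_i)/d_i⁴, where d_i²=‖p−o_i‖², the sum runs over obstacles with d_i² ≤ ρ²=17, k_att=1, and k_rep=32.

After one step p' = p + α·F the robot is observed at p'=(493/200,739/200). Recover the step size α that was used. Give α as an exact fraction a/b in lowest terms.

F_att = 1·(g−p) = 1·(-3,-5) = (-3.0000,-5.0000)
o1: d²=37 > ρ²=17 → inactive
o2: d²=100 > ρ²=17 → inactive
o3: d²=305 > ρ²=17 → inactive
o4: d²=5 ≤ ρ²=17; F_rep = 32·(-1,2)/5² = (-1.2800,2.5600)
F = F_att + ΣF_rep = (-4.2800,-2.4400)
Δp = p'−p = (-0.5350,-0.3050); α = Δx/Fx = (-107/200) / (-107/25) = 1/8
check: Δy/Fy = (-61/200) / (-61/25) = 1/8 ✓

α = 1/8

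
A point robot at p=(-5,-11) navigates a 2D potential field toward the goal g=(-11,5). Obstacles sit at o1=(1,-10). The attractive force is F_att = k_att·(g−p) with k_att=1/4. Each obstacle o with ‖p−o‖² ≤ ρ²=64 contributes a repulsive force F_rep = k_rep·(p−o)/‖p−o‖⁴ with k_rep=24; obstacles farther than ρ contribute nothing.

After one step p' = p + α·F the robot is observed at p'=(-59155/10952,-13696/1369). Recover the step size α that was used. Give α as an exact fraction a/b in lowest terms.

F_att = 1/4·(g−p) = 1/4·(-6,16) = (-1.5000,4.0000)
o1: d²=37 ≤ ρ²=64; F_rep = 24·(-6,-1)/37² = (-0.1052,-0.0175)
F = F_att + ΣF_rep = (-1.6052,3.9825)
Δp = p'−p = (-0.4013,0.9956); α = Δx/Fx = (-4395/10952) / (-4395/2738) = 1/4
check: Δy/Fy = (1363/1369) / (5452/1369) = 1/4 ✓

α = 1/4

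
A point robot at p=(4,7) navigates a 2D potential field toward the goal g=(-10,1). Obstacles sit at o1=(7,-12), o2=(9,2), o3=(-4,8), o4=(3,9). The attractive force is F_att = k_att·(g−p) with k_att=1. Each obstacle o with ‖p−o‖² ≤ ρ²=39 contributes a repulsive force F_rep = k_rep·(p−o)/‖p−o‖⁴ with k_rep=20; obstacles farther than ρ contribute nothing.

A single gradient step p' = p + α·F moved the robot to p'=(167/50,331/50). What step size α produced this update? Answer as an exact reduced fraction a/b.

α = 1/20

F_att = 1·(g−p) = 1·(-14,-6) = (-14.0000,-6.0000)
o1: d²=370 > ρ²=39 → inactive
o2: d²=50 > ρ²=39 → inactive
o3: d²=65 > ρ²=39 → inactive
o4: d²=5 ≤ ρ²=39; F_rep = 20·(1,-2)/5² = (0.8000,-1.6000)
F = F_att + ΣF_rep = (-13.2000,-7.6000)
Δp = p'−p = (-0.6600,-0.3800); α = Δx/Fx = (-33/50) / (-66/5) = 1/20
check: Δy/Fy = (-19/50) / (-38/5) = 1/20 ✓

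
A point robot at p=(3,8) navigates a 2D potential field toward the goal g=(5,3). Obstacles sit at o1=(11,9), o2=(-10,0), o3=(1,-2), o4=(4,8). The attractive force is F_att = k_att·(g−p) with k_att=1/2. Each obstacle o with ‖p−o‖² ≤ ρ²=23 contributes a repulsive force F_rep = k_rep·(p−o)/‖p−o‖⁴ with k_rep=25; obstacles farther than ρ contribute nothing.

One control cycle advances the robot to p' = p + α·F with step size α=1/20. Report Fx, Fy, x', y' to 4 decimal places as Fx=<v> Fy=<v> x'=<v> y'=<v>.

Fx=-24.0000 Fy=-2.5000 x'=1.8000 y'=7.8750

F_att = 1/2·(g−p) = 1/2·(2,-5) = (1.0000,-2.5000)
o1: d²=65 > ρ²=23 → inactive
o2: d²=233 > ρ²=23 → inactive
o3: d²=104 > ρ²=23 → inactive
o4: d²=1 ≤ ρ²=23; F_rep = 25·(-1,0)/1² = (-25.0000,0.0000)
F = F_att + ΣF_rep = (-24.0000,-2.5000)
p' = p + 1/20·F = (1.8000,7.8750)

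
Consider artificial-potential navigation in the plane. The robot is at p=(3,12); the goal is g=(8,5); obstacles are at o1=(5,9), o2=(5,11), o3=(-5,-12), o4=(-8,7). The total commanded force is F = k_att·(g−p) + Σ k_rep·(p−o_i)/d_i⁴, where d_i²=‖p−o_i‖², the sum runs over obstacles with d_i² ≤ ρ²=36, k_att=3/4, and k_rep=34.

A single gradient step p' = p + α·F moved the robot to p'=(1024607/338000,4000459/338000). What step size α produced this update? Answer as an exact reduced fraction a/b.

α = 1/20

F_att = 3/4·(g−p) = 3/4·(5,-7) = (3.7500,-5.2500)
o1: d²=13 ≤ ρ²=36; F_rep = 34·(-2,3)/13² = (-0.4024,0.6036)
o2: d²=5 ≤ ρ²=36; F_rep = 34·(-2,1)/5² = (-2.7200,1.3600)
o3: d²=640 > ρ²=36 → inactive
o4: d²=146 > ρ²=36 → inactive
F = F_att + ΣF_rep = (0.6276,-3.2864)
Δp = p'−p = (0.0314,-0.1643); α = Δx/Fx = (10607/338000) / (10607/16900) = 1/20
check: Δy/Fy = (-55541/338000) / (-55541/16900) = 1/20 ✓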